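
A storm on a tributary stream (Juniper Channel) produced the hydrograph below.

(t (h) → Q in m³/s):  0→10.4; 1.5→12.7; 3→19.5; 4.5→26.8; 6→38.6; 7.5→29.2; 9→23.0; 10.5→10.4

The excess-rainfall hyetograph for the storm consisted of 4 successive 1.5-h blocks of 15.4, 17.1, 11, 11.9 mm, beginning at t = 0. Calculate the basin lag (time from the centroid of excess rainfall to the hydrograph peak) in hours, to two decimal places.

t_L ≈ 3.22 h

Centroid of excess rainfall: t_c = Σ P_i·t̄_i / ΣP_i = 2.7753 h (block centres at 0.75, 2.25, 3.75, 5.25 h).
Hydrograph peak occurs at t = 6 h, so basin lag t_L = 6 − 2.7753 = 3.22 h.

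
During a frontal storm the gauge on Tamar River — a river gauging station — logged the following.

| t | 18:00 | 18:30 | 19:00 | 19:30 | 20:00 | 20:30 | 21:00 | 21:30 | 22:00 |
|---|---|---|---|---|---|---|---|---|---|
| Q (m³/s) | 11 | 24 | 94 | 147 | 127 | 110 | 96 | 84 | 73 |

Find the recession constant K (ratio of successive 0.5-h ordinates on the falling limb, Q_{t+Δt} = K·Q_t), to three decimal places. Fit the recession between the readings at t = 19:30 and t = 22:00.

Using the recession-limb readings at t = 19:30 and t = 22:00: Q falls from 147 to 73 m³/s over 5 intervals.
K = (Q₂/Q₁)^(1/5) = (73/147)^(1/5) = 0.869.

K ≈ 0.869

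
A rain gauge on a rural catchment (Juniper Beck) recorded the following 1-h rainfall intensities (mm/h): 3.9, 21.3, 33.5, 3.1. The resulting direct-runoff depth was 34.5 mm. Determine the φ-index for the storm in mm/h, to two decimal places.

φ ≈ 10.15 mm/h

Only the 2 blocks with intensity above φ contribute runoff: 21.3, 33.5 mm/h.
Σ(I−φ)·Δt = d  ⇒  (21.3+33.5 − 2φ)·1 = 34.5
φ = (54.80 − 34.5/1) / 2 = 10.15 mm/h.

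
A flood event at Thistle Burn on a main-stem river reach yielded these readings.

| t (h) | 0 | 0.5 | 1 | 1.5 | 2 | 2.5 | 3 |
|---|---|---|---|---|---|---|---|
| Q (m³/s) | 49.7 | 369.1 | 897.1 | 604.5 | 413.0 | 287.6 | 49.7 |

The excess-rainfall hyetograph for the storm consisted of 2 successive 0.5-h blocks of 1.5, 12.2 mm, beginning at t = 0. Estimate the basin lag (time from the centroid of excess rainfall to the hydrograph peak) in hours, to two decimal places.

t_L ≈ 0.30 h

Centroid of excess rainfall: t_c = Σ P_i·t̄_i / ΣP_i = 0.6953 h (block centres at 0.25, 0.75 h).
Hydrograph peak occurs at t = 1 h, so basin lag t_L = 1 − 0.6953 = 0.30 h.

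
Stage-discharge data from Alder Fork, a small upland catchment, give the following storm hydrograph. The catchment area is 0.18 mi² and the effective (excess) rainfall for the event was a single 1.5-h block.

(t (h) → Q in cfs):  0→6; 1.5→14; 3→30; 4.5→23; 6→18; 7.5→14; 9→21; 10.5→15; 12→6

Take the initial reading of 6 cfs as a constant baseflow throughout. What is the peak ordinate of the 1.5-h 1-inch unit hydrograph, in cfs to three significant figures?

Direct runoff: 0.0, 8.0, 24.0, 17.0, 12.0, 8.0, 15.0, 9.0, 0.0 cfs; ΣQ_DR = 93.00 cfs, peak = 24.0 cfs.
Runoff depth d = ΣQ_DR·Δt / A = 93.00 × 5400 / (0.18 mi²) = 1.201 in.
The 1-inch UH is the DRH scaled by (1 in)/d, so U_p = 24.0 × 1/1.201 = 20.0 cfs.

U_p ≈ 20.0 cfs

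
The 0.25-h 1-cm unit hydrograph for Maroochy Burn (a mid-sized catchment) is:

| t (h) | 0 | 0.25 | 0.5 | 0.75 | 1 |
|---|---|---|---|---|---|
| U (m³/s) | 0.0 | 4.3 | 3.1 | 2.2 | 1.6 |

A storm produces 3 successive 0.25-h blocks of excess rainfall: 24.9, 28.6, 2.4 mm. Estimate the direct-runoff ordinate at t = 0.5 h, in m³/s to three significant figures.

Q ≈ 20.0 m³/s

By discrete convolution, Q_j = Σ (P_i / 10 mm) · U_{j−i}.
At t = 0.5 h (j=2): Q = (24.9/10)·3.1 + (28.6/10)·4.3 + (2.4/10)·0.0 = 20.0 m³/s.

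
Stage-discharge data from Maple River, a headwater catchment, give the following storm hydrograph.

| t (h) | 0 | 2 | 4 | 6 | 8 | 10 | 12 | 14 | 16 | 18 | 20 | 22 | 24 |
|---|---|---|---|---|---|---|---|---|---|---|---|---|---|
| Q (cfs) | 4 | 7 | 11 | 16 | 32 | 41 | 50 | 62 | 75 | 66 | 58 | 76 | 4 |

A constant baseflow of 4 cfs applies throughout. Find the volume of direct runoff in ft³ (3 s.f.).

V ≈ 3.24 × 10^6 ft³

Direct-runoff ordinates (Q − Q_b): 0.0, 3.0, 7.0, 12.0, 28.0, 37.0, 46.0, 58.0, 71.0, 62.0, 54.0, 72.0, 0.0 cfs.
ΣQ_DR = 450.0 cfs.
With Δt = 2 h = 7200 s, V = ΣQ_DR · Δt = 450.0 × 7200 = 3.24 × 10^6 ft³.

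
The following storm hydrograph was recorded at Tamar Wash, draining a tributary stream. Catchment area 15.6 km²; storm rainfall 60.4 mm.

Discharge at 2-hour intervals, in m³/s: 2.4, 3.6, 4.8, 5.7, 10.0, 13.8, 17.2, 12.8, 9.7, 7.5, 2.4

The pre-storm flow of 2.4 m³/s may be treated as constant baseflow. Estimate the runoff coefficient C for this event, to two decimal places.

C ≈ 0.49

ΣQ_DR = 63.50 m³/s; V = ΣQ_DR·Δt = 4.572 × 10^5 m³.
Runoff depth d = V / A = 29.31 mm.
C = d / P = 29.31 / 60.4 = 0.49.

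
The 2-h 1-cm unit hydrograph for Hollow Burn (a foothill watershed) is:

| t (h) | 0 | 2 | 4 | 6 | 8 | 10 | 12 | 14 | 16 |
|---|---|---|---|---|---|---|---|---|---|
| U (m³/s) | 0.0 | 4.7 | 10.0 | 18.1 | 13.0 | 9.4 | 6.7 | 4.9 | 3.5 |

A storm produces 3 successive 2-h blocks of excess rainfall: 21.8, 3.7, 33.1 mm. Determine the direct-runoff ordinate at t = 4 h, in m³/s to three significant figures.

By discrete convolution, Q_j = Σ (P_i / 10 mm) · U_{j−i}.
At t = 4 h (j=2): Q = (21.8/10)·10.0 + (3.7/10)·4.7 + (33.1/10)·0.0 = 23.5 m³/s.

Q ≈ 23.5 m³/s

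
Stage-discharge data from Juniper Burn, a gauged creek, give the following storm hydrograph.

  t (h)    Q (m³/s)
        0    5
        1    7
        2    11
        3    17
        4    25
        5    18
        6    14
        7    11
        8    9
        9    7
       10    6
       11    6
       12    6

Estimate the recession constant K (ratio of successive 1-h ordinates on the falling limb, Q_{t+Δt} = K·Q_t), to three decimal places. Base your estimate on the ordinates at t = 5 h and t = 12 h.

K ≈ 0.855

Using the recession-limb readings at t = 5 h and t = 12 h: Q falls from 18 to 6 m³/s over 7 intervals.
K = (Q₂/Q₁)^(1/7) = (6/18)^(1/7) = 0.855.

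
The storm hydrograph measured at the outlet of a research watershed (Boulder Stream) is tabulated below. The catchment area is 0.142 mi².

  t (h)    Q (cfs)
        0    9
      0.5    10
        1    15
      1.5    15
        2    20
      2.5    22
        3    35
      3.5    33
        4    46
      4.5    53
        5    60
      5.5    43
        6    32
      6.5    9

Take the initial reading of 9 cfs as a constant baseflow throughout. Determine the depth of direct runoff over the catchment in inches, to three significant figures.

d ≈ 1.51 in

Direct runoff: 0.0, 1.0, 6.0, 6.0, 11.0, 13.0, 26.0, 24.0, 37.0, 44.0, 51.0, 34.0, 23.0, 0.0 cfs; ΣQ_DR = 276.0 cfs.
V = ΣQ_DR · Δt = 276.0 × 1800 s = 4.968 × 10^5 ft³.
Over A = 0.142 mi², depth = V / A = 1.51 in.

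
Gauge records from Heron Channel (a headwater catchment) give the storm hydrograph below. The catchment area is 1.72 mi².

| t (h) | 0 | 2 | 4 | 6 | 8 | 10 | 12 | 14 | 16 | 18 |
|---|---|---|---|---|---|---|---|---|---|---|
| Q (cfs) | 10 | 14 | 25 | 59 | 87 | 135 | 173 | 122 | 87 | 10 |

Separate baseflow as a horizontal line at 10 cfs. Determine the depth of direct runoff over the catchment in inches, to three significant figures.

Direct runoff: 0.0, 4.0, 15.0, 49.0, 77.0, 125.0, 163.0, 112.0, 77.0, 0.0 cfs; ΣQ_DR = 622.0 cfs.
V = ΣQ_DR · Δt = 622.0 × 7200 s = 4.478 × 10^6 ft³.
Over A = 1.72 mi², depth = V / A = 1.12 in.

d ≈ 1.12 in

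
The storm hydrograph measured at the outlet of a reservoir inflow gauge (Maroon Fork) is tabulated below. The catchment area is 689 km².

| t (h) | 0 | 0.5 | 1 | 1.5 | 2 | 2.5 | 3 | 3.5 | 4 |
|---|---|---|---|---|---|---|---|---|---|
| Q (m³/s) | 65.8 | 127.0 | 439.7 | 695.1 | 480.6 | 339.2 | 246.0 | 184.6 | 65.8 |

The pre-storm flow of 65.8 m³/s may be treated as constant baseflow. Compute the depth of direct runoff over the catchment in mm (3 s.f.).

d ≈ 5.36 mm

Direct runoff: 0.0, 61.2, 373.9, 629.3, 414.8, 273.4, 180.2, 118.8, 0.0 m³/s; ΣQ_DR = 2052 m³/s.
V = ΣQ_DR · Δt = 2052 × 1800 s = 3.693 × 10^6 m³.
Over A = 689 km², depth = V / A = 5.36 mm.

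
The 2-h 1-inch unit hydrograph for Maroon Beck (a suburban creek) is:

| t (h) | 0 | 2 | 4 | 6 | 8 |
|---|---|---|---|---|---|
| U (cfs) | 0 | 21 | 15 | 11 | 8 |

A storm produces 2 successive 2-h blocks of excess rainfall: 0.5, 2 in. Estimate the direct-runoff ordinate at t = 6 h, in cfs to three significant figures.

By discrete convolution, Q_j = Σ (P_i / 1 in) · U_{j−i}.
At t = 6 h (j=3): Q = (0.5/1)·11 + (2/1)·15 = 35.5 cfs.

Q ≈ 35.5 cfs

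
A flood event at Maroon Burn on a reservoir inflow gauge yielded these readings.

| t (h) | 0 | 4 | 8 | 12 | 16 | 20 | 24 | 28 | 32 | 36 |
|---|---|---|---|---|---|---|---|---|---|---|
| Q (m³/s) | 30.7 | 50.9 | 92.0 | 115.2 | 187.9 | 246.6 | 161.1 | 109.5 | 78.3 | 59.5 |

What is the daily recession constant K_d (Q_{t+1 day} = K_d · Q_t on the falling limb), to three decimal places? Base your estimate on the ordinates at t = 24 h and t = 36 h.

K_d ≈ 0.136

Between t = 24 h and t = 36 h the flow falls from 161.1 to 59.5 m³/s over 3×4 h = 12 h.
Per-interval ratio K = (59.5/161.1)^(1/3) = 0.7175; K_d = K^(24/4) = 0.136.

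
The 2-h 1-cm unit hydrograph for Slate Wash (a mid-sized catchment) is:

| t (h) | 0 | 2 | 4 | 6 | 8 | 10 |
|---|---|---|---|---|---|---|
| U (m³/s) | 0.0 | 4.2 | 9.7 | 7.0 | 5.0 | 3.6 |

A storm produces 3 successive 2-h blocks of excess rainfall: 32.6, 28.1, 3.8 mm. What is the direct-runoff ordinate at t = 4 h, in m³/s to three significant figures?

Q ≈ 43.4 m³/s

By discrete convolution, Q_j = Σ (P_i / 10 mm) · U_{j−i}.
At t = 4 h (j=2): Q = (32.6/10)·9.7 + (28.1/10)·4.2 + (3.8/10)·0.0 = 43.4 m³/s.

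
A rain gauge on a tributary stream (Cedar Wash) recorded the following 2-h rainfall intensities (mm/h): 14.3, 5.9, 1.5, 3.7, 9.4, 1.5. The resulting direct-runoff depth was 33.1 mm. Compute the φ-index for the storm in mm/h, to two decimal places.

φ ≈ 4.35 mm/h

Only the 3 blocks with intensity above φ contribute runoff: 14.3, 5.9, 9.4 mm/h.
Σ(I−φ)·Δt = d  ⇒  (14.3+5.9+9.4 − 3φ)·2 = 33.1
φ = (29.60 − 33.1/2) / 3 = 4.35 mm/h.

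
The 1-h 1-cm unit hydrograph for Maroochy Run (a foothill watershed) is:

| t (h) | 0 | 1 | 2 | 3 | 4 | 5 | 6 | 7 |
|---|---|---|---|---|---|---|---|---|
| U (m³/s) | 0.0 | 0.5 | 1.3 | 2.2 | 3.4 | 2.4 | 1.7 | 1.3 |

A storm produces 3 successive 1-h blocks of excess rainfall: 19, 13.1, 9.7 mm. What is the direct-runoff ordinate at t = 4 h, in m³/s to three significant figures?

By discrete convolution, Q_j = Σ (P_i / 10 mm) · U_{j−i}.
At t = 4 h (j=4): Q = (19/10)·3.4 + (13.1/10)·2.2 + (9.7/10)·1.3 = 10.6 m³/s.

Q ≈ 10.6 m³/s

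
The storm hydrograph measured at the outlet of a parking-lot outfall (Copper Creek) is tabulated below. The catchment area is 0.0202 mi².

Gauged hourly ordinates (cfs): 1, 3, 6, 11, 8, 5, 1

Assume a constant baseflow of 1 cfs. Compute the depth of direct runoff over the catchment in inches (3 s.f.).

d ≈ 2.15 in

Direct runoff: 0.0, 2.0, 5.0, 10.0, 7.0, 4.0, 0.0 cfs; ΣQ_DR = 28.00 cfs.
V = ΣQ_DR · Δt = 28.00 × 3600 s = 1.008 × 10^5 ft³.
Over A = 0.0202 mi², depth = V / A = 2.15 in.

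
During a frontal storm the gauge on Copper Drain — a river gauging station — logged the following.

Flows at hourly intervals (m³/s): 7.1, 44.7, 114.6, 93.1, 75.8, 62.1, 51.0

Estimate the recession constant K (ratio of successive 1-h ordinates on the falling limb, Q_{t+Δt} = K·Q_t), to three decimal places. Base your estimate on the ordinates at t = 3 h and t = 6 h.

Using the recession-limb readings at t = 3 h and t = 6 h: Q falls from 93.1 to 51.0 m³/s over 3 intervals.
K = (Q₂/Q₁)^(1/3) = (51.0/93.1)^(1/3) = 0.818.

K ≈ 0.818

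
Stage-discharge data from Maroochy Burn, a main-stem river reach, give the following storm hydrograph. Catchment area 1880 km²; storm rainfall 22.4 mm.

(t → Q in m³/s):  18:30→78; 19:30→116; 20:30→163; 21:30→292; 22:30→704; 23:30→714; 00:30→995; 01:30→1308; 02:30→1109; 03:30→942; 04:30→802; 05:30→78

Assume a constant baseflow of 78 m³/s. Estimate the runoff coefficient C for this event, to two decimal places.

ΣQ_DR = 6365 m³/s; V = ΣQ_DR·Δt = 2.291 × 10^7 m³.
Runoff depth d = V / A = 12.19 mm.
C = d / P = 12.19 / 22.4 = 0.54.

C ≈ 0.54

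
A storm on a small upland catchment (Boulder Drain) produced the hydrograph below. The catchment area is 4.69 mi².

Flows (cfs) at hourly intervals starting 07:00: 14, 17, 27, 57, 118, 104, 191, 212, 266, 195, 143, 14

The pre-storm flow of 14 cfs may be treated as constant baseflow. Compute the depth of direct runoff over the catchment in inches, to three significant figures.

d ≈ 0.393 in

Direct runoff: 0.0, 3.0, 13.0, 43.0, 104.0, 90.0, 177.0, 198.0, 252.0, 181.0, 129.0, 0.0 cfs; ΣQ_DR = 1190 cfs.
V = ΣQ_DR · Δt = 1190 × 3600 s = 4.284 × 10^6 ft³.
Over A = 4.69 mi², depth = V / A = 0.393 in.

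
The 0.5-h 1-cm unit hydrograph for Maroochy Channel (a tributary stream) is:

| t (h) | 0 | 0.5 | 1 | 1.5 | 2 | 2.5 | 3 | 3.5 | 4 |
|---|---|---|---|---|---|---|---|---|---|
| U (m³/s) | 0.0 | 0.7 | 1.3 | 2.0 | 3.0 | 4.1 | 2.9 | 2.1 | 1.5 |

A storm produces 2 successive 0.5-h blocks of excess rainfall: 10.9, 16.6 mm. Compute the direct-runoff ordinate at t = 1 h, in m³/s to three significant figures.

Q ≈ 2.58 m³/s

By discrete convolution, Q_j = Σ (P_i / 10 mm) · U_{j−i}.
At t = 1 h (j=2): Q = (10.9/10)·1.3 + (16.6/10)·0.7 = 2.58 m³/s.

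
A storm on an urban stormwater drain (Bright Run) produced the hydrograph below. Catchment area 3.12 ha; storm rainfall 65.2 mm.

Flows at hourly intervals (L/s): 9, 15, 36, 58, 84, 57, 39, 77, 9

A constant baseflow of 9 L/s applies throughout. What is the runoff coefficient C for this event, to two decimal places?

C ≈ 0.54

ΣQ_DR = 303.0 L/s; V = ΣQ_DR·Δt = 1.091 × 10^6 L.
Runoff depth d = V / A = 34.96 mm.
C = d / P = 34.96 / 65.2 = 0.54.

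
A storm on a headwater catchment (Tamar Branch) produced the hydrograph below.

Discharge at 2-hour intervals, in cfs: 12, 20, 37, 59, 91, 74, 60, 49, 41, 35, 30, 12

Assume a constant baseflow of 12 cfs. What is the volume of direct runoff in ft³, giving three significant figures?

V ≈ 2.71 × 10^6 ft³

Direct-runoff ordinates (Q − Q_b): 0.0, 8.0, 25.0, 47.0, 79.0, 62.0, 48.0, 37.0, 29.0, 23.0, 18.0, 0.0 cfs.
ΣQ_DR = 376.0 cfs.
With Δt = 2 h = 7200 s, V = ΣQ_DR · Δt = 376.0 × 7200 = 2.71 × 10^6 ft³.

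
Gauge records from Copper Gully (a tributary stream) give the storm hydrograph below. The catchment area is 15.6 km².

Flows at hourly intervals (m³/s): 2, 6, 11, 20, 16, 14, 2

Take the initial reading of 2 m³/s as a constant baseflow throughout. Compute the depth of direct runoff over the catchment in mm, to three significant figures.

Direct runoff: 0.0, 4.0, 9.0, 18.0, 14.0, 12.0, 0.0 m³/s; ΣQ_DR = 57.00 m³/s.
V = ΣQ_DR · Δt = 57.00 × 3600 s = 2.052 × 10^5 m³.
Over A = 15.6 km², depth = V / A = 13.2 mm.

d ≈ 13.2 mm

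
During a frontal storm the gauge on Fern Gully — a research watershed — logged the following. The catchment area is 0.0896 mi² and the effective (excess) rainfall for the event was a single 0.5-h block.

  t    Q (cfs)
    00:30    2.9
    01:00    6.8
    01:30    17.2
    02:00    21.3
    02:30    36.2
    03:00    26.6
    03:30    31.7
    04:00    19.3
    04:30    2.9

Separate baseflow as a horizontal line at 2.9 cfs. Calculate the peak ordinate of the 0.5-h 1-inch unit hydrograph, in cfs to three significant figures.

Direct runoff: 0.0, 3.9, 14.3, 18.4, 33.3, 23.7, 28.8, 16.4, 0.0 cfs; ΣQ_DR = 138.8 cfs, peak = 33.3 cfs.
Runoff depth d = ΣQ_DR·Δt / A = 138.8 × 1800 / (0.0896 mi²) = 1.200 in.
The 1-inch UH is the DRH scaled by (1 in)/d, so U_p = 33.3 × 1/1.200 = 27.7 cfs.

U_p ≈ 27.7 cfs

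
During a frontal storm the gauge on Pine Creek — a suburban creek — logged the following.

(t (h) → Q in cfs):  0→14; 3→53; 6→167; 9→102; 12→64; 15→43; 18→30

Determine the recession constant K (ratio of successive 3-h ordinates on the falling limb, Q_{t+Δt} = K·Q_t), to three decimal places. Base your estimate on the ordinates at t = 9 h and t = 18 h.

Using the recession-limb readings at t = 9 h and t = 18 h: Q falls from 102 to 30 cfs over 3 intervals.
K = (Q₂/Q₁)^(1/3) = (30/102)^(1/3) = 0.665.

K ≈ 0.665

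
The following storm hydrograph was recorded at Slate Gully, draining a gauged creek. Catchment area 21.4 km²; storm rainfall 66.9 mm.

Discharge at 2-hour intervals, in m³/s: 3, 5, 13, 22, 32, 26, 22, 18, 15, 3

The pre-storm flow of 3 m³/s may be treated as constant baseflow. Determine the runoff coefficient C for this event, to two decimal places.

ΣQ_DR = 129.0 m³/s; V = ΣQ_DR·Δt = 9.288 × 10^5 m³.
Runoff depth d = V / A = 43.40 mm.
C = d / P = 43.40 / 66.9 = 0.65.

C ≈ 0.65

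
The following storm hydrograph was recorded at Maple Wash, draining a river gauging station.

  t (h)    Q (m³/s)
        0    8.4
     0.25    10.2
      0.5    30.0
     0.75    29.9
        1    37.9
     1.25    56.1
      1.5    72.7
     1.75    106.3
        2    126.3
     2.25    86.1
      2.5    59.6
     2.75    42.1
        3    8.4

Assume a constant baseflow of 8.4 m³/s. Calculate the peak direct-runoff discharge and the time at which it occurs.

Subtracting baseflow gives direct-runoff ordinates: 0.0, 1.8, 21.6, 21.5, 29.5, 47.7, 64.3, 97.9, 117.9, 77.7, 51.2, 33.7, 0.0 m³/s.
The maximum is 117.9 m³/s, occurring at the reading for t = 2 h.

Q_p = 117.9 m³/s at t = 2 h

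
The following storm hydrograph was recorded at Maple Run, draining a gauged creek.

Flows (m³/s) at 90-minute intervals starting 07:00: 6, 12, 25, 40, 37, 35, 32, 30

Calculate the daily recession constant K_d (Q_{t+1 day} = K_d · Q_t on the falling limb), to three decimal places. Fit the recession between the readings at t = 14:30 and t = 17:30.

Between t = 14:30 and t = 17:30 the flow falls from 35 to 30 m³/s over 2×1.5 h = 3 h.
Per-interval ratio K = (30/35)^(1/2) = 0.9258; K_d = K^(24/1.5) = 0.291.

K_d ≈ 0.291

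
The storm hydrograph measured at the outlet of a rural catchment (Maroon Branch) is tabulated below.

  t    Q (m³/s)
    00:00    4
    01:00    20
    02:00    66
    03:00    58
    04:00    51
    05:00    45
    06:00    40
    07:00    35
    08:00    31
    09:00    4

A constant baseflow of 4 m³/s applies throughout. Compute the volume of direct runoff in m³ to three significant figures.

Direct-runoff ordinates (Q − Q_b): 0.0, 16.0, 62.0, 54.0, 47.0, 41.0, 36.0, 31.0, 27.0, 0.0 m³/s.
ΣQ_DR = 314.0 m³/s.
With Δt = 1 h = 3600 s, V = ΣQ_DR · Δt = 314.0 × 3600 = 1.13 × 10^6 m³.

V ≈ 1.13 × 10^6 m³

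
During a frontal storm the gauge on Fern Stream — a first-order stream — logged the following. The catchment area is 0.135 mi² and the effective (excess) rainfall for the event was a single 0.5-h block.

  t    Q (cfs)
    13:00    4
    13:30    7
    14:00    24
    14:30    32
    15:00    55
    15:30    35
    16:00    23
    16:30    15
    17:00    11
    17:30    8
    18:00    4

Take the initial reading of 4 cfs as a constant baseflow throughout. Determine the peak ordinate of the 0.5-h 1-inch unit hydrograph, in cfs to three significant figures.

Direct runoff: 0.0, 3.0, 20.0, 28.0, 51.0, 31.0, 19.0, 11.0, 7.0, 4.0, 0.0 cfs; ΣQ_DR = 174.0 cfs, peak = 51.0 cfs.
Runoff depth d = ΣQ_DR·Δt / A = 174.0 × 1800 / (0.135 mi²) = 0.9986 in.
The 1-inch UH is the DRH scaled by (1 in)/d, so U_p = 51.0 × 1/0.9986 = 51.1 cfs.

U_p ≈ 51.1 cfs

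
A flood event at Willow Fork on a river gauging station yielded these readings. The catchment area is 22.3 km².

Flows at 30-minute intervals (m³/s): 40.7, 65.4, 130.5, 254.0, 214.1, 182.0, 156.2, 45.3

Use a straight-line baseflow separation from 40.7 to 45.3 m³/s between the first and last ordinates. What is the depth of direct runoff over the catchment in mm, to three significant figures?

d ≈ 60.1 mm

Direct runoff: 0.00, 24.04, 88.49, 211.33, 170.77, 138.01, 111.56, 0.00 m³/s; ΣQ_DR = 744.2 m³/s.
V = ΣQ_DR · Δt = 744.2 × 1800 s = 1.340 × 10^6 m³.
Over A = 22.3 km², depth = V / A = 60.1 mm.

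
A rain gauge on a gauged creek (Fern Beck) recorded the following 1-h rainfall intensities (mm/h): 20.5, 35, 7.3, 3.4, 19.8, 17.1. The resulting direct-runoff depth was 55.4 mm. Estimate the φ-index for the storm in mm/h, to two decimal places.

φ ≈ 9.25 mm/h

Only the 4 blocks with intensity above φ contribute runoff: 20.5, 35, 19.8, 17.1 mm/h.
Σ(I−φ)·Δt = d  ⇒  (20.5+35+19.8+17.1 − 4φ)·1 = 55.4
φ = (92.40 − 55.4/1) / 4 = 9.25 mm/h.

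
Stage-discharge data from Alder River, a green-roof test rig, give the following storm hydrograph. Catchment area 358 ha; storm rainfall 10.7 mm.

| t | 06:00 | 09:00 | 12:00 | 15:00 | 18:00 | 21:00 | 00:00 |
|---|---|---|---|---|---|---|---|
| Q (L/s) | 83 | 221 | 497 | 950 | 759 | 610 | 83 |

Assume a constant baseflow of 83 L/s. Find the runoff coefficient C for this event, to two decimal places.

C ≈ 0.74

ΣQ_DR = 2622 L/s; V = ΣQ_DR·Δt = 2.832 × 10^7 L.
Runoff depth d = V / A = 7.910 mm.
C = d / P = 7.910 / 10.7 = 0.74.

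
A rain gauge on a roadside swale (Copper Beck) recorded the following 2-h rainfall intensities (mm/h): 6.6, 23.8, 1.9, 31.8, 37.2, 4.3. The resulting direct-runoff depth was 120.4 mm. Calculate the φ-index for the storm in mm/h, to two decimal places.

Only the 3 blocks with intensity above φ contribute runoff: 23.8, 31.8, 37.2 mm/h.
Σ(I−φ)·Δt = d  ⇒  (23.8+31.8+37.2 − 3φ)·2 = 120.4
φ = (92.80 − 120.4/2) / 3 = 10.87 mm/h.

φ ≈ 10.87 mm/h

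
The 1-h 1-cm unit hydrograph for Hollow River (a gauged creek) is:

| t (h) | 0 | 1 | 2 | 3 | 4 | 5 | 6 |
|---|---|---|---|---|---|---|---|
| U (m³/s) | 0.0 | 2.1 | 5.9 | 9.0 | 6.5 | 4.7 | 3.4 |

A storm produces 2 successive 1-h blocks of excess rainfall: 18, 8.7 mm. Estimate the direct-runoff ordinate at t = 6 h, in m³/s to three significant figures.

By discrete convolution, Q_j = Σ (P_i / 10 mm) · U_{j−i}.
At t = 6 h (j=6): Q = (18/10)·3.4 + (8.7/10)·4.7 = 10.2 m³/s.

Q ≈ 10.2 m³/s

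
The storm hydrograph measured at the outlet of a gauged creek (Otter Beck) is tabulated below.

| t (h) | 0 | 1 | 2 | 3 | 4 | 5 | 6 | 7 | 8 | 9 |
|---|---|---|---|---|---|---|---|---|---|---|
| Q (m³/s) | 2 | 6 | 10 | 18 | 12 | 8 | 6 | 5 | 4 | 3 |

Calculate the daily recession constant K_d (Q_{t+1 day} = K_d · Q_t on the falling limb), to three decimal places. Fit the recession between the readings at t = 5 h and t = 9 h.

Between t = 5 h and t = 9 h the flow falls from 8 to 3 m³/s over 4×1 h = 4 h.
Per-interval ratio K = (3/8)^(1/4) = 0.7825; K_d = K^(24/1) = 0.003.

K_d ≈ 0.003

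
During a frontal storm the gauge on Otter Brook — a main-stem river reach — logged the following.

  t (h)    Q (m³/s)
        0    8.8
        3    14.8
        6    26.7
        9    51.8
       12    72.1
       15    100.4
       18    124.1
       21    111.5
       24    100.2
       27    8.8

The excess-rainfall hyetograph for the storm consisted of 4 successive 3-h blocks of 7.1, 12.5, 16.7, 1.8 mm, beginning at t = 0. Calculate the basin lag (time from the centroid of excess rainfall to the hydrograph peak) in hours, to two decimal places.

t_L ≈ 12.46 h

Centroid of excess rainfall: t_c = Σ P_i·t̄_i / ΣP_i = 5.5394 h (block centres at 1.5, 4.5, 7.5, 10.5 h).
Hydrograph peak occurs at t = 18 h, so basin lag t_L = 18 − 5.5394 = 12.46 h.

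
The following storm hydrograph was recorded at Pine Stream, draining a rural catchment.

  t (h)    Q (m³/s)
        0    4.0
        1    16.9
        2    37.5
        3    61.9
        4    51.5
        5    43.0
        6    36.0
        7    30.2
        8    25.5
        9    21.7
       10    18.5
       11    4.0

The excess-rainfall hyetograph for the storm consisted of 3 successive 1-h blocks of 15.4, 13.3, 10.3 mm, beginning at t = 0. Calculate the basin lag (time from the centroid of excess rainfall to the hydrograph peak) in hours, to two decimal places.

Centroid of excess rainfall: t_c = Σ P_i·t̄_i / ΣP_i = 1.3692 h (block centres at 0.5, 1.5, 2.5 h).
Hydrograph peak occurs at t = 3 h, so basin lag t_L = 3 − 1.3692 = 1.63 h.

t_L ≈ 1.63 h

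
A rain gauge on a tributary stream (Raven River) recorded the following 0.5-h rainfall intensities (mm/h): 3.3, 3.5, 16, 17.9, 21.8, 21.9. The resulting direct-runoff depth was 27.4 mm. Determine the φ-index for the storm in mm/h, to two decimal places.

φ ≈ 5.70 mm/h

Only the 4 blocks with intensity above φ contribute runoff: 16, 17.9, 21.8, 21.9 mm/h.
Σ(I−φ)·Δt = d  ⇒  (16+17.9+21.8+21.9 − 4φ)·0.5 = 27.4
φ = (77.60 − 27.4/0.5) / 4 = 5.70 mm/h.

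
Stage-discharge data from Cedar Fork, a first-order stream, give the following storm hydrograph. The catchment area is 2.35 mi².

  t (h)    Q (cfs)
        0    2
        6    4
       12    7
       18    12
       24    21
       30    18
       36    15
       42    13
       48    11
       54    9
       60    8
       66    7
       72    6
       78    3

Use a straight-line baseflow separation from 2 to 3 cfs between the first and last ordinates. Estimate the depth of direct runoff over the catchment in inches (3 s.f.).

d ≈ 0.400 in

Direct runoff: 0.00, 1.92, 4.85, 9.77, 18.69, 15.62, 12.54, 10.46, 8.38, 6.31, 5.23, 4.15, 3.08, 0.00 cfs; ΣQ_DR = 101.0 cfs.
V = ΣQ_DR · Δt = 101.0 × 21600 s = 2.182 × 10^6 ft³.
Over A = 2.35 mi², depth = V / A = 0.400 in.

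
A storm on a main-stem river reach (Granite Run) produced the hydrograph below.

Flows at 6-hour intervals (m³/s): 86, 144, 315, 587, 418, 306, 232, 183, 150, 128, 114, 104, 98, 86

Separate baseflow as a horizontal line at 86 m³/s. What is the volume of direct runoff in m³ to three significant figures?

Direct-runoff ordinates (Q − Q_b): 0.0, 58.0, 229.0, 501.0, 332.0, 220.0, 146.0, 97.0, 64.0, 42.0, 28.0, 18.0, 12.0, 0.0 m³/s.
ΣQ_DR = 1747 m³/s.
With Δt = 6 h = 21600 s, V = ΣQ_DR · Δt = 1747 × 21600 = 3.77 × 10^7 m³.

V ≈ 3.77 × 10^7 m³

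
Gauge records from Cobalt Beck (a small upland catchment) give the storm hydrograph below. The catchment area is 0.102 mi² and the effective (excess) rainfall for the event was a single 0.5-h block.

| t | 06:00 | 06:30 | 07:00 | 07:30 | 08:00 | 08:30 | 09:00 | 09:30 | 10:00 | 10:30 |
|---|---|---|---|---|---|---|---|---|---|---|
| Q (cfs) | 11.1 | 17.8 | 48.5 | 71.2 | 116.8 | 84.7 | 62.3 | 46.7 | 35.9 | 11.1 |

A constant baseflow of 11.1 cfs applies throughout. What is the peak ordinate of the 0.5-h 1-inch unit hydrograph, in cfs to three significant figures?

Direct runoff: 0.0, 6.7, 37.4, 60.1, 105.7, 73.6, 51.2, 35.6, 24.8, 0.0 cfs; ΣQ_DR = 395.1 cfs, peak = 105.7 cfs.
Runoff depth d = ΣQ_DR·Δt / A = 395.1 × 1800 / (0.102 mi²) = 3.001 in.
The 1-inch UH is the DRH scaled by (1 in)/d, so U_p = 105.7 × 1/3.001 = 35.2 cfs.

U_p ≈ 35.2 cfs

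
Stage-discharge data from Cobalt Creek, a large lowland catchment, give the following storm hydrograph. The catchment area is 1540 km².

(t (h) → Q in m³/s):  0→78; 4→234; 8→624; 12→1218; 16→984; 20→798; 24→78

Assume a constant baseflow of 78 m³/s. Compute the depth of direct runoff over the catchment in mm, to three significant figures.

Direct runoff: 0.0, 156.0, 546.0, 1140.0, 906.0, 720.0, 0.0 m³/s; ΣQ_DR = 3468 m³/s.
V = ΣQ_DR · Δt = 3468 × 14400 s = 4.994 × 10^7 m³.
Over A = 1540 km², depth = V / A = 32.4 mm.

d ≈ 32.4 mm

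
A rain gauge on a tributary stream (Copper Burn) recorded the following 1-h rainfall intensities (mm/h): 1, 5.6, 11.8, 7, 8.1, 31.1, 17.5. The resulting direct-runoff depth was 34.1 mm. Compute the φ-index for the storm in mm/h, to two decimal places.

Only the 3 blocks with intensity above φ contribute runoff: 11.8, 31.1, 17.5 mm/h.
Σ(I−φ)·Δt = d  ⇒  (11.8+31.1+17.5 − 3φ)·1 = 34.1
φ = (60.40 − 34.1/1) / 3 = 8.77 mm/h.

φ ≈ 8.77 mm/h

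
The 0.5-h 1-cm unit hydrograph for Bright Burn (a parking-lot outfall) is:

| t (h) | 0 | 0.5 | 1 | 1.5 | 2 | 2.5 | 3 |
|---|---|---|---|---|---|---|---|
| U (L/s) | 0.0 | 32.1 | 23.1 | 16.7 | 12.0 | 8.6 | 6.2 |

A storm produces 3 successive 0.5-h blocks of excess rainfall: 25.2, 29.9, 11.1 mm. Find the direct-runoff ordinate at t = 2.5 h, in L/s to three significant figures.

Q ≈ 76.1 L/s

By discrete convolution, Q_j = Σ (P_i / 10 mm) · U_{j−i}.
At t = 2.5 h (j=5): Q = (25.2/10)·8.6 + (29.9/10)·12.0 + (11.1/10)·16.7 = 76.1 L/s.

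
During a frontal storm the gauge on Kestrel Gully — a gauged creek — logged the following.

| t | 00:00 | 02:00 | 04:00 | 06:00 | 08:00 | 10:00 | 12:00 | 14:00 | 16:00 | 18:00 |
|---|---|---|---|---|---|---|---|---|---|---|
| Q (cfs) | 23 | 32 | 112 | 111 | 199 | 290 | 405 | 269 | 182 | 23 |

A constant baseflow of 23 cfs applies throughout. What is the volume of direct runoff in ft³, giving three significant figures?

Direct-runoff ordinates (Q − Q_b): 0.0, 9.0, 89.0, 88.0, 176.0, 267.0, 382.0, 246.0, 159.0, 0.0 cfs.
ΣQ_DR = 1416 cfs.
With Δt = 2 h = 7200 s, V = ΣQ_DR · Δt = 1416 × 7200 = 1.02 × 10^7 ft³.

V ≈ 1.02 × 10^7 ft³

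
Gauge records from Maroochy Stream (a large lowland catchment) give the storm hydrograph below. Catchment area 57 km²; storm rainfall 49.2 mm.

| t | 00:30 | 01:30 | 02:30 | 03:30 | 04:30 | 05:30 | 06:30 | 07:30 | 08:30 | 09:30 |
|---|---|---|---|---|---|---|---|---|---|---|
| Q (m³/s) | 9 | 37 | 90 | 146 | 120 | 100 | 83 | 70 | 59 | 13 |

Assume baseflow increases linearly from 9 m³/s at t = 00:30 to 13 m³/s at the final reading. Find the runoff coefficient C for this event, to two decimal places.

ΣQ_DR = 617.0 m³/s; V = ΣQ_DR·Δt = 2.221 × 10^6 m³.
Runoff depth d = V / A = 38.97 mm.
C = d / P = 38.97 / 49.2 = 0.79.

C ≈ 0.79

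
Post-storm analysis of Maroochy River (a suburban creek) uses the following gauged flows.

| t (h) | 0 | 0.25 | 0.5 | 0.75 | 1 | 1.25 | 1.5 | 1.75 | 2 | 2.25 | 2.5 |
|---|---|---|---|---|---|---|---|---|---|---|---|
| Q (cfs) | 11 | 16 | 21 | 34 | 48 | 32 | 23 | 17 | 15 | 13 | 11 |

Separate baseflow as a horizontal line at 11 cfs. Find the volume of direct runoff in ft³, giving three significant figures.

V ≈ 1.08 × 10^5 ft³

Direct-runoff ordinates (Q − Q_b): 0.0, 5.0, 10.0, 23.0, 37.0, 21.0, 12.0, 6.0, 4.0, 2.0, 0.0 cfs.
ΣQ_DR = 120.0 cfs.
With Δt = 0.25 h = 900 s, V = ΣQ_DR · Δt = 120.0 × 900 = 1.08 × 10^5 ft³.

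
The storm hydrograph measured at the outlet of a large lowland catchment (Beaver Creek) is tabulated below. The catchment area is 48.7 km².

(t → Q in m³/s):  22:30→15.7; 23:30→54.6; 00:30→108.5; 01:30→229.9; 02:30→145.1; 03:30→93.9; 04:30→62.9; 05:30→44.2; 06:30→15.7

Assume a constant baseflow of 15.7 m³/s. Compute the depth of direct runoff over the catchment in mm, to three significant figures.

Direct runoff: 0.0, 38.9, 92.8, 214.2, 129.4, 78.2, 47.2, 28.5, 0.0 m³/s; ΣQ_DR = 629.2 m³/s.
V = ΣQ_DR · Δt = 629.2 × 3600 s = 2.265 × 10^6 m³.
Over A = 48.7 km², depth = V / A = 46.5 mm.

d ≈ 46.5 mm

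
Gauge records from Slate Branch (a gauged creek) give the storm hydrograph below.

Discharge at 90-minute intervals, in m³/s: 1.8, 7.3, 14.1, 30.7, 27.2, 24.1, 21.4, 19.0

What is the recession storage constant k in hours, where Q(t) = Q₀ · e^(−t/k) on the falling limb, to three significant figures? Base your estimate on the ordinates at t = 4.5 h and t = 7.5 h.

k ≈ 12.4 h

On the falling limb, Q drops from 30.7 to 24.1 m³/s between t = 4.5 h and t = 7.5 h (Δt = 3 h).
k = −Δt / ln(Q₂/Q₁) = −3 / ln(24.1/30.7) = 12.4 h.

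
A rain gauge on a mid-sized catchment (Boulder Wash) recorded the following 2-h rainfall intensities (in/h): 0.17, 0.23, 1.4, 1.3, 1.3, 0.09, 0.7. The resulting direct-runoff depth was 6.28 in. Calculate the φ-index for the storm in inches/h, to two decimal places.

Only the 4 blocks with intensity above φ contribute runoff: 1.4, 1.3, 1.3, 0.7 in/h.
Σ(I−φ)·Δt = d  ⇒  (1.4+1.3+1.3+0.7 − 4φ)·2 = 6.28
φ = (4.700 − 6.28/2) / 4 = 0.39 in/h.

φ ≈ 0.39 in/h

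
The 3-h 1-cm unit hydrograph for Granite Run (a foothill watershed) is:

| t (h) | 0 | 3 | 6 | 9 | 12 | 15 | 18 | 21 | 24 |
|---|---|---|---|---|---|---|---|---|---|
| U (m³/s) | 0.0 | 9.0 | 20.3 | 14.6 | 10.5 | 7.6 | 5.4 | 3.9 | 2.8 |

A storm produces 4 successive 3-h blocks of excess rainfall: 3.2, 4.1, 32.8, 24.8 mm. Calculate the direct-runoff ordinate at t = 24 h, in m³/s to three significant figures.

Q ≈ 39.1 m³/s

By discrete convolution, Q_j = Σ (P_i / 10 mm) · U_{j−i}.
At t = 24 h (j=8): Q = (3.2/10)·2.8 + (4.1/10)·3.9 + (32.8/10)·5.4 + (24.8/10)·7.6 = 39.1 m³/s.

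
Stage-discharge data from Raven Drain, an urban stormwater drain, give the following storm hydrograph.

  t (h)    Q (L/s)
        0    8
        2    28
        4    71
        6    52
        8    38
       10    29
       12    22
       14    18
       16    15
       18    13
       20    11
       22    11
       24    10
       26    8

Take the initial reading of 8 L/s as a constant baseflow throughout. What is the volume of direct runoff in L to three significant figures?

Direct-runoff ordinates (Q − Q_b): 0.0, 20.0, 63.0, 44.0, 30.0, 21.0, 14.0, 10.0, 7.0, 5.0, 3.0, 3.0, 2.0, 0.0 L/s.
ΣQ_DR = 222.0 L/s.
With Δt = 2 h = 7200 s, V = ΣQ_DR · Δt = 222.0 × 7200 = 1.60 × 10^6 L.

V ≈ 1.60 × 10^6 L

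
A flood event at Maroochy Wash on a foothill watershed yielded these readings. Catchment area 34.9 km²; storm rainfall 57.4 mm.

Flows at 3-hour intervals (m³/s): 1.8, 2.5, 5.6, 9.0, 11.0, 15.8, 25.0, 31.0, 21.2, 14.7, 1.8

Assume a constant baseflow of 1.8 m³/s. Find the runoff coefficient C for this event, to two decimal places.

C ≈ 0.64

ΣQ_DR = 119.6 m³/s; V = ΣQ_DR·Δt = 1.292 × 10^6 m³.
Runoff depth d = V / A = 37.01 mm.
C = d / P = 37.01 / 57.4 = 0.64.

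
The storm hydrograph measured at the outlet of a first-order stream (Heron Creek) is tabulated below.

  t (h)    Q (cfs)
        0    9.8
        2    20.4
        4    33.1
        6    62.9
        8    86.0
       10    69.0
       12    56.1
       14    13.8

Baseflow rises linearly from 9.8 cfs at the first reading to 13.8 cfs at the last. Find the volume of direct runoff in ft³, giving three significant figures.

Direct-runoff ordinates (Q − Q_b): 0.00, 10.03, 22.16, 51.39, 73.91, 56.34, 42.87, 0.00 cfs.
ΣQ_DR = 256.7 cfs.
With Δt = 2 h = 7200 s, V = ΣQ_DR · Δt = 256.7 × 7200 = 1.85 × 10^6 ft³.

V ≈ 1.85 × 10^6 ft³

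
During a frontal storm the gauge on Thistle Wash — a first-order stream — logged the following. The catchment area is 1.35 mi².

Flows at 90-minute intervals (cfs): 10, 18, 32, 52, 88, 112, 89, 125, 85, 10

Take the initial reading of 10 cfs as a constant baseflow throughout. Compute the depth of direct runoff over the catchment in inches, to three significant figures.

d ≈ 0.897 in

Direct runoff: 0.0, 8.0, 22.0, 42.0, 78.0, 102.0, 79.0, 115.0, 75.0, 0.0 cfs; ΣQ_DR = 521.0 cfs.
V = ΣQ_DR · Δt = 521.0 × 5400 s = 2.813 × 10^6 ft³.
Over A = 1.35 mi², depth = V / A = 0.897 in.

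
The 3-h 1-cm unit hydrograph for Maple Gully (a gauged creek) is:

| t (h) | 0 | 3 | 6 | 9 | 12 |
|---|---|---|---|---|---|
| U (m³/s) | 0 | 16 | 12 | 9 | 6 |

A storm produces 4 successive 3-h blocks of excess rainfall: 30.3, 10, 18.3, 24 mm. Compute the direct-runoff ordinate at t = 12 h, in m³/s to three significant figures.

By discrete convolution, Q_j = Σ (P_i / 10 mm) · U_{j−i}.
At t = 12 h (j=4): Q = (30.3/10)·6 + (10/10)·9 + (18.3/10)·12 + (24/10)·16 = 87.5 m³/s.

Q ≈ 87.5 m³/s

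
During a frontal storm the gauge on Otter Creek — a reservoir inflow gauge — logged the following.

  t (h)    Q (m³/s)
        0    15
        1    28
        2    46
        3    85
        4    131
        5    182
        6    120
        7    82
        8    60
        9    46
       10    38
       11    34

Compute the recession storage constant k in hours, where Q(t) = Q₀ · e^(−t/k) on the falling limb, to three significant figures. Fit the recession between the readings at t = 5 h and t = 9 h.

On the falling limb, Q drops from 182 to 46 m³/s between t = 5 h and t = 9 h (Δt = 4 h).
k = −Δt / ln(Q₂/Q₁) = −4 / ln(46/182) = 2.91 h.

k ≈ 2.91 h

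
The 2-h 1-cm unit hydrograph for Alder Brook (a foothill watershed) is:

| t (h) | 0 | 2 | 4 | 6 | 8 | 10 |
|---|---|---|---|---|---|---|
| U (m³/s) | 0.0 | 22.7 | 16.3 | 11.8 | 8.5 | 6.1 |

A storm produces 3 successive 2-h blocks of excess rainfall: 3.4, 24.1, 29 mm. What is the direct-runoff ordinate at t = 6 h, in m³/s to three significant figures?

Q ≈ 109 m³/s

By discrete convolution, Q_j = Σ (P_i / 10 mm) · U_{j−i}.
At t = 6 h (j=3): Q = (3.4/10)·11.8 + (24.1/10)·16.3 + (29/10)·22.7 = 109 m³/s.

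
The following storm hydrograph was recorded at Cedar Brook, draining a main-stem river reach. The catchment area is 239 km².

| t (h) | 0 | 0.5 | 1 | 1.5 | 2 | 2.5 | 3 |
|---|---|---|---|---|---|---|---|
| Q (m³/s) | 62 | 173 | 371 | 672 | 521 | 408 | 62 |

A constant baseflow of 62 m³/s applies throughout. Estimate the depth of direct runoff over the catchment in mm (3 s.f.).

d ≈ 13.8 mm

Direct runoff: 0.0, 111.0, 309.0, 610.0, 459.0, 346.0, 0.0 m³/s; ΣQ_DR = 1835 m³/s.
V = ΣQ_DR · Δt = 1835 × 1800 s = 3.303 × 10^6 m³.
Over A = 239 km², depth = V / A = 13.8 mm.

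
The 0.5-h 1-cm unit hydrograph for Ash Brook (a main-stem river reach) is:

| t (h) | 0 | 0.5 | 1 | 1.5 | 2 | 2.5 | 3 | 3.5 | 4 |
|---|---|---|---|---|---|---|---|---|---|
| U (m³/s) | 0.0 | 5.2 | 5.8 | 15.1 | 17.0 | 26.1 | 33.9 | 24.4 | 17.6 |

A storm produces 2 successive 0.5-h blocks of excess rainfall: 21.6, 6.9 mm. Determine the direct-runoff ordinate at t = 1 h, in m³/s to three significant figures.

Q ≈ 16.1 m³/s

By discrete convolution, Q_j = Σ (P_i / 10 mm) · U_{j−i}.
At t = 1 h (j=2): Q = (21.6/10)·5.8 + (6.9/10)·5.2 = 16.1 m³/s.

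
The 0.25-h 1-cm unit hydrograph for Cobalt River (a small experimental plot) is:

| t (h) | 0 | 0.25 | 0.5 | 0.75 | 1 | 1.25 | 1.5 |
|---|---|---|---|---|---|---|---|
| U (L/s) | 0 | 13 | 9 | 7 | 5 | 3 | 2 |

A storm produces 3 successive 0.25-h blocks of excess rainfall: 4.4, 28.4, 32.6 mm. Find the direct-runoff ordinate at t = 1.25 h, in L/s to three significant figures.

Q ≈ 38.3 L/s

By discrete convolution, Q_j = Σ (P_i / 10 mm) · U_{j−i}.
At t = 1.25 h (j=5): Q = (4.4/10)·3 + (28.4/10)·5 + (32.6/10)·7 = 38.3 L/s.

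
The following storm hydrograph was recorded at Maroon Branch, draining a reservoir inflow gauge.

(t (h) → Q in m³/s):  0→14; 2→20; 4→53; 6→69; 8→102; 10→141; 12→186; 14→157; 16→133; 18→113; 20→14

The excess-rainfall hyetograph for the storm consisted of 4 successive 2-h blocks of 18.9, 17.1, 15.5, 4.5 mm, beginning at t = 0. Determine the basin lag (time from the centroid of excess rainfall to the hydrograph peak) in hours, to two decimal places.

Centroid of excess rainfall: t_c = Σ P_i·t̄_i / ΣP_i = 3.2000 h (block centres at 1, 3, 5, 7 h).
Hydrograph peak occurs at t = 12 h, so basin lag t_L = 12 − 3.2000 = 8.80 h.

t_L ≈ 8.80 h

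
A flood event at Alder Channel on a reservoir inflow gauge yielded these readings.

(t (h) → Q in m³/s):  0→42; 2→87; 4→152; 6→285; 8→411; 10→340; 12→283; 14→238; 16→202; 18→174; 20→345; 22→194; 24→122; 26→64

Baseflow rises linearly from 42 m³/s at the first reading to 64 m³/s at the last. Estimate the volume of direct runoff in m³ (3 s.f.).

V ≈ 1.58 × 10^7 m³

Direct-runoff ordinates (Q − Q_b): 0.00, 43.31, 106.62, 237.92, 362.23, 289.54, 230.85, 184.15, 146.46, 116.77, 286.08, 133.38, 59.69, 0.00 m³/s.
ΣQ_DR = 2197 m³/s.
With Δt = 2 h = 7200 s, V = ΣQ_DR · Δt = 2197 × 7200 = 1.58 × 10^7 m³.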